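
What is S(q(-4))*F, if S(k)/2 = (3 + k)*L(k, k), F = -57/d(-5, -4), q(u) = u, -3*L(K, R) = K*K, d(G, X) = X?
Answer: 152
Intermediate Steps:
L(K, R) = -K²/3 (L(K, R) = -K*K/3 = -K²/3)
F = 57/4 (F = -57/(-4) = -57*(-¼) = 57/4 ≈ 14.250)
S(k) = -2*k²*(3 + k)/3 (S(k) = 2*((3 + k)*(-k²/3)) = 2*(-k²*(3 + k)/3) = -2*k²*(3 + k)/3)
S(q(-4))*F = ((⅔)*(-4)²*(-3 - 1*(-4)))*(57/4) = ((⅔)*16*(-3 + 4))*(57/4) = ((⅔)*16*1)*(57/4) = (32/3)*(57/4) = 152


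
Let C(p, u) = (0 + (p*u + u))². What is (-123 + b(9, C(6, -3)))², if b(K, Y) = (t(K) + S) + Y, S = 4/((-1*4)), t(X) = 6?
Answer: 104329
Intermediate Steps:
S = -1 (S = 4/(-4) = 4*(-¼) = -1)
C(p, u) = (u + p*u)² (C(p, u) = (0 + (u + p*u))² = (u + p*u)²)
b(K, Y) = 5 + Y (b(K, Y) = (6 - 1) + Y = 5 + Y)
(-123 + b(9, C(6, -3)))² = (-123 + (5 + (-3)²*(1 + 6)²))² = (-123 + (5 + 9*7²))² = (-123 + (5 + 9*49))² = (-123 + (5 + 441))² = (-123 + 446)² = 323² = 104329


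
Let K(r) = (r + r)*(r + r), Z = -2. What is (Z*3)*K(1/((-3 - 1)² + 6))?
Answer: -6/121 ≈ -0.049587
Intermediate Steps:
K(r) = 4*r² (K(r) = (2*r)*(2*r) = 4*r²)
(Z*3)*K(1/((-3 - 1)² + 6)) = (-2*3)*(4*(1/((-3 - 1)² + 6))²) = -24*(1/((-4)² + 6))² = -24*(1/(16 + 6))² = -24*(1/22)² = -24/484 = -6*1/121 = -6/121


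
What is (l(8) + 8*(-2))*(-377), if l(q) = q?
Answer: 3016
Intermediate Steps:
(l(8) + 8*(-2))*(-377) = (8 + 8*(-2))*(-377) = (8 - 16)*(-377) = -8*(-377) = 3016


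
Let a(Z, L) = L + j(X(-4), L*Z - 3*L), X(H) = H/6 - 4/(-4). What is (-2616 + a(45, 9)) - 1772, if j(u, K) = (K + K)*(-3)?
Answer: -6647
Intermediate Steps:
X(H) = 1 + H/6 (X(H) = H*(⅙) - 4*(-¼) = H/6 + 1 = 1 + H/6)
j(u, K) = -6*K (j(u, K) = (2*K)*(-3) = -6*K)
a(Z, L) = 19*L - 6*L*Z (a(Z, L) = L - 6*(L*Z - 3*L) = L - 6*(-3*L + L*Z) = L + (18*L - 6*L*Z) = 19*L - 6*L*Z)
(-2616 + a(45, 9)) - 1772 = (-2616 + 9*(19 - 6*45)) - 1772 = (-2616 + 9*(19 - 270)) - 1772 = (-2616 + 9*(-251)) - 1772 = (-2616 - 2259) - 1772 = -4875 - 1772 = -6647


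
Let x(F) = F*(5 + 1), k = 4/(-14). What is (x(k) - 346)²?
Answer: 5924356/49 ≈ 1.2091e+5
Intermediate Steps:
k = -2/7 (k = 4*(-1/14) = -2/7 ≈ -0.28571)
x(F) = 6*F (x(F) = F*6 = 6*F)
(x(k) - 346)² = (6*(-2/7) - 346)² = (-12/7 - 346)² = (-2434/7)² = 5924356/49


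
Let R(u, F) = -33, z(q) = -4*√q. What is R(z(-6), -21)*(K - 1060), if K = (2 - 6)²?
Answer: 34452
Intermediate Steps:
K = 16 (K = (-4)² = 16)
R(z(-6), -21)*(K - 1060) = -33*(16 - 1060) = -33*(-1044) = 34452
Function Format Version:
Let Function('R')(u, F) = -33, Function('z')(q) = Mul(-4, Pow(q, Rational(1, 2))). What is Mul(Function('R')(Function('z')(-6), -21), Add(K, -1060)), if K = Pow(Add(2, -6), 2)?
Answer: 34452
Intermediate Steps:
K = 16 (K = Pow(-4, 2) = 16)
Mul(Function('R')(Function('z')(-6), -21), Add(K, -1060)) = Mul(-33, Add(16, -1060)) = Mul(-33, -1044) = 34452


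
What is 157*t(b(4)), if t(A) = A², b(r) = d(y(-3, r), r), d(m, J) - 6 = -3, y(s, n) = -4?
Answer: 1413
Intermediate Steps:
d(m, J) = 3 (d(m, J) = 6 - 3 = 3)
b(r) = 3
157*t(b(4)) = 157*3² = 157*9 = 1413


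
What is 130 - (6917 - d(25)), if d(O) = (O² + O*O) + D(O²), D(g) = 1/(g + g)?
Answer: -6921249/1250 ≈ -5537.0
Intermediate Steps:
D(g) = 1/(2*g)
d(O) = 1/(2*O²) + 2*O² (d(O) = (O² + O*O) + 1/(2*(O²)) = (O² + O²) + 1/(2*O²) = 2*O² + 1/(2*O²) = 1/(2*O²) + 2*O²)
130 - (6917 - d(25)) = 130 - (6917 - (1 + 4*25⁴)/(2*25²)) = 130 - (6917 - (1 + 4*390625)/(2*625)) = 130 - (6917 - (1 + 1562500)/(2*625)) = 130 - (6917 - 1562501/(2*625)) = 130 - (6917 - 1*1562501/1250) = 130 - (6917 - 1562501/1250) = 130 - 1*7083749/1250 = 130 - 7083749/1250 = -6921249/1250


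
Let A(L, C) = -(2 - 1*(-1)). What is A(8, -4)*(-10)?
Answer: 30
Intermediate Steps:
A(L, C) = -3 (A(L, C) = -(2 + 1) = -1*3 = -3)
A(8, -4)*(-10) = -3*(-10) = 30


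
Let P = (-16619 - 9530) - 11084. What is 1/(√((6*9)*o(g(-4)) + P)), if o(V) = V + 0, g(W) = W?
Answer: -I*√4161/12483 ≈ -0.0051675*I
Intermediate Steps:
o(V) = V
P = -37233 (P = -26149 - 11084 = -37233)
1/(√((6*9)*o(g(-4)) + P)) = 1/(√((6*9)*(-4) - 37233)) = 1/(√(54*(-4) - 37233)) = 1/(√(-216 - 37233)) = 1/(√(-37449)) = 1/(3*I*√4161) = -I*√4161/12483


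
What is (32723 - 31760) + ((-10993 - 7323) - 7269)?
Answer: -24622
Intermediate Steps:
(32723 - 31760) + ((-10993 - 7323) - 7269) = 963 + (-18316 - 7269) = 963 - 25585 = -24622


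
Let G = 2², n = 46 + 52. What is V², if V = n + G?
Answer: 10404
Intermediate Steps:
n = 98
G = 4
V = 102 (V = 98 + 4 = 102)
V² = 102² = 10404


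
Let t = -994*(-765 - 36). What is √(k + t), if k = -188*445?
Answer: √712534 ≈ 844.12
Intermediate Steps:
t = 796194 (t = -994*(-801) = 796194)
k = -83660
√(k + t) = √(-83660 + 796194) = √712534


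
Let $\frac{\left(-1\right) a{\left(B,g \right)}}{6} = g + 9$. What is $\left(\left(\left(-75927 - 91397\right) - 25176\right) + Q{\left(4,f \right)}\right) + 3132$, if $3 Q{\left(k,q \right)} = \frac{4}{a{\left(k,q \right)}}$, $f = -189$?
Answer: $- \frac{153388079}{810} \approx -1.8937 \cdot 10^{5}$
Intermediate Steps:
$a{\left(B,g \right)} = -54 - 6 g$ ($a{\left(B,g \right)} = - 6 \left(g + 9\right) = - 6 \left(9 + g\right) = -54 - 6 g$)
$Q{\left(k,q \right)} = \frac{4}{3 \left(-54 - 6 q\right)}$ ($Q{\left(k,q \right)} = \frac{4 \frac{1}{-54 - 6 q}}{3} = \frac{4}{3 \left(-54 - 6 q\right)}$)
$\left(\left(\left(-75927 - 91397\right) - 25176\right) + Q{\left(4,f \right)}\right) + 3132 = \left(\left(\left(-75927 - 91397\right) - 25176\right) - \frac{2}{81 + 9 \left(-189\right)}\right) + 3132 = \left(\left(-167324 - 25176\right) - \frac{2}{81 - 1701}\right) + 3132 = \left(-192500 - \frac{2}{-1620}\right) + 3132 = \left(-192500 - - \frac{1}{810}\right) + 3132 = \left(-192500 + \frac{1}{810}\right) + 3132 = - \frac{155924999}{810} + 3132 = - \frac{153388079}{810}$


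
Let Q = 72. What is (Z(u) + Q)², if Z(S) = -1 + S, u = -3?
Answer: 4624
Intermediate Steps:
(Z(u) + Q)² = ((-1 - 3) + 72)² = (-4 + 72)² = 68² = 4624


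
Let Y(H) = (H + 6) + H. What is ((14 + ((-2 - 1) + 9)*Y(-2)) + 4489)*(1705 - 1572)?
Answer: 600495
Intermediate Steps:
Y(H) = 6 + 2*H (Y(H) = (6 + H) + H = 6 + 2*H)
((14 + ((-2 - 1) + 9)*Y(-2)) + 4489)*(1705 - 1572) = ((14 + ((-2 - 1) + 9)*(6 + 2*(-2))) + 4489)*(1705 - 1572) = ((14 + (-3 + 9)*(6 - 4)) + 4489)*133 = ((14 + 6*2) + 4489)*133 = ((14 + 12) + 4489)*133 = (26 + 4489)*133 = 4515*133 = 600495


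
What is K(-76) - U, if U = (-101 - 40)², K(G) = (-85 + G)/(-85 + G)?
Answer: -19880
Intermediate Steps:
K(G) = 1
U = 19881 (U = (-141)² = 19881)
K(-76) - U = 1 - 1*19881 = 1 - 19881 = -19880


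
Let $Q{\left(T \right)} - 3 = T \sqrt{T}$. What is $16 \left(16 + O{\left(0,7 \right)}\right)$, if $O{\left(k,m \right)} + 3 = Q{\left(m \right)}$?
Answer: $256 + 112 \sqrt{7} \approx 552.32$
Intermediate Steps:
$Q{\left(T \right)} = 3 + T^{\frac{3}{2}}$ ($Q{\left(T \right)} = 3 + T \sqrt{T} = 3 + T^{\frac{3}{2}}$)
$O{\left(k,m \right)} = m^{\frac{3}{2}}$ ($O{\left(k,m \right)} = -3 + \left(3 + m^{\frac{3}{2}}\right) = m^{\frac{3}{2}}$)
$16 \left(16 + O{\left(0,7 \right)}\right) = 16 \left(16 + 7^{\frac{3}{2}}\right) = 16 \left(16 + 7 \sqrt{7}\right) = 256 + 112 \sqrt{7}$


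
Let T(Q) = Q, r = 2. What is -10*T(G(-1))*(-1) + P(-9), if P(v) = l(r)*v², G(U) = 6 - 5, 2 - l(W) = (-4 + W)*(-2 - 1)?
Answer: -314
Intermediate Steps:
l(W) = -10 + 3*W (l(W) = 2 - (-4 + W)*(-2 - 1) = 2 - (-4 + W)*(-3) = 2 - (12 - 3*W) = 2 + (-12 + 3*W) = -10 + 3*W)
G(U) = 1
P(v) = -4*v² (P(v) = (-10 + 3*2)*v² = (-10 + 6)*v² = -4*v²)
-10*T(G(-1))*(-1) + P(-9) = -10*1*(-1) - 4*(-9)² = -10*(-1) - 4*81 = 10 - 324 = -314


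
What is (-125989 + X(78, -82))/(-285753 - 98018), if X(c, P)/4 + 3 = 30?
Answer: 125881/383771 ≈ 0.32801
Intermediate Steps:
X(c, P) = 108 (X(c, P) = -12 + 4*30 = -12 + 120 = 108)
(-125989 + X(78, -82))/(-285753 - 98018) = (-125989 + 108)/(-285753 - 98018) = -125881/(-383771) = -125881*(-1/383771) = 125881/383771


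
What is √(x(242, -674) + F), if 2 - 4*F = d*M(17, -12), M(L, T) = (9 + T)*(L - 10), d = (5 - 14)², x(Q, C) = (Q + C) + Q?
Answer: √943/2 ≈ 15.354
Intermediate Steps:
x(Q, C) = C + 2*Q (x(Q, C) = (C + Q) + Q = C + 2*Q)
d = 81 (d = (-9)² = 81)
M(L, T) = (-10 + L)*(9 + T) (M(L, T) = (9 + T)*(-10 + L) = (-10 + L)*(9 + T))
F = 1703/4 (F = ½ - 81*(-90 - 10*(-12) + 9*17 + 17*(-12))/4 = ½ - 81*(-90 + 120 + 153 - 204)/4 = ½ - 81*(-21)/4 = ½ - ¼*(-1701) = ½ + 1701/4 = 1703/4 ≈ 425.75)
√(x(242, -674) + F) = √((-674 + 2*242) + 1703/4) = √((-674 + 484) + 1703/4) = √(-190 + 1703/4) = √(943/4) = √943/2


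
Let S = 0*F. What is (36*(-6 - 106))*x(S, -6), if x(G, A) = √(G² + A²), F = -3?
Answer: -24192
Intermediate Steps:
S = 0 (S = 0*(-3) = 0)
x(G, A) = √(A² + G²)
(36*(-6 - 106))*x(S, -6) = (36*(-6 - 106))*√((-6)² + 0²) = (36*(-112))*√(36 + 0) = -4032*√36 = -4032*6 = -24192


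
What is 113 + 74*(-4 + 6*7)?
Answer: 2925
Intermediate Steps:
113 + 74*(-4 + 6*7) = 113 + 74*(-4 + 42) = 113 + 74*38 = 113 + 2812 = 2925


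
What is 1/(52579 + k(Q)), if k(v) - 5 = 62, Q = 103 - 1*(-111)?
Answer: 1/52646 ≈ 1.8995e-5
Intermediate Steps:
Q = 214 (Q = 103 + 111 = 214)
k(v) = 67 (k(v) = 5 + 62 = 67)
1/(52579 + k(Q)) = 1/(52579 + 67) = 1/52646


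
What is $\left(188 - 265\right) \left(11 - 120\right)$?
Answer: $8393$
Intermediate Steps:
$\left(188 - 265\right) \left(11 - 120\right) = - 77 \left(11 - 120\right) = \left(-77\right) \left(-109\right) = 8393$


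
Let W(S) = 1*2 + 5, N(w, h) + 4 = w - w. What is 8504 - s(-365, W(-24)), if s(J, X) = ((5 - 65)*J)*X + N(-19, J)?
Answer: -144792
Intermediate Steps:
N(w, h) = -4 (N(w, h) = -4 + (w - w) = -4 + 0 = -4)
W(S) = 7 (W(S) = 2 + 5 = 7)
s(J, X) = -4 - 60*J*X (s(J, X) = ((5 - 65)*J)*X - 4 = (-60*J)*X - 4 = -60*J*X - 4 = -4 - 60*J*X)
8504 - s(-365, W(-24)) = 8504 - (-4 - 60*(-365)*7) = 8504 - (-4 + 153300) = 8504 - 1*153296 = 8504 - 153296 = -144792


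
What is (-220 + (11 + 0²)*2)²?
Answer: 39204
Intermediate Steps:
(-220 + (11 + 0²)*2)² = (-220 + (11 + 0)*2)² = (-220 + 11*2)² = (-220 + 22)² = (-198)² = 39204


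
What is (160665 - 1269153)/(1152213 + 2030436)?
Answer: -369496/1060883 ≈ -0.34829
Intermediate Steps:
(160665 - 1269153)/(1152213 + 2030436) = -1108488/3182649 = -1108488*1/3182649 = -369496/1060883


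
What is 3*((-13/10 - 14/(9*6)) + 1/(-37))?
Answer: -15847/3330 ≈ -4.7589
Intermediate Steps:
3*((-13/10 - 14/(9*6)) + 1/(-37)) = 3*((-13*⅒ - 14/54) - 1/37) = 3*((-13/10 - 14*1/54) - 1/37) = 3*((-13/10 - 7/27) - 1/37) = 3*(-421/270 - 1/37) = 3*(-15847/9990) = -15847/3330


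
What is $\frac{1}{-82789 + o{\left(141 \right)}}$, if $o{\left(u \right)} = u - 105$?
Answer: $- \frac{1}{82753} \approx -1.2084 \cdot 10^{-5}$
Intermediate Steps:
$o{\left(u \right)} = -105 + u$
$\frac{1}{-82789 + o{\left(141 \right)}} = \frac{1}{-82789 + \left(-105 + 141\right)} = \frac{1}{-82789 + 36} = \frac{1}{-82753} = - \frac{1}{82753}$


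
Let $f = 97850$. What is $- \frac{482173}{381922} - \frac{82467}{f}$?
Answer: $- \frac{418492498}{198782275} \approx -2.1053$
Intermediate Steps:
$- \frac{482173}{381922} - \frac{82467}{f} = - \frac{482173}{381922} - \frac{82467}{97850} = \left(-482173\right) \frac{1}{381922} - \frac{82467}{97850} = - \frac{10259}{8126} - \frac{82467}{97850} = - \frac{418492498}{198782275}$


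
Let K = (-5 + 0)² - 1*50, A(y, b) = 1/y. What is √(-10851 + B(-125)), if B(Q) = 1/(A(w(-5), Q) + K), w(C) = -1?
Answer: I*√7335302/26 ≈ 104.17*I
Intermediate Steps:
A(y, b) = 1/y
K = -25 (K = (-5)² - 50 = 25 - 50 = -25)
B(Q) = -1/26 (B(Q) = 1/(1/(-1) - 25) = 1/(-1 - 25) = 1/(-26) = -1/26)
√(-10851 + B(-125)) = √(-10851 - 1/26) = √(-282127/26) = I*√7335302/26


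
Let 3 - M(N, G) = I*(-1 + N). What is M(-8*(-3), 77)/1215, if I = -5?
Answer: 118/1215 ≈ 0.097119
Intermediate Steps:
M(N, G) = -2 + 5*N (M(N, G) = 3 - (-5)*(-1 + N) = 3 - (5 - 5*N) = 3 + (-5 + 5*N) = -2 + 5*N)
M(-8*(-3), 77)/1215 = (-2 + 5*(-8*(-3)))/1215 = (-2 + 5*24)*(1/1215) = (-2 + 120)*(1/1215) = 118*(1/1215) = 118/1215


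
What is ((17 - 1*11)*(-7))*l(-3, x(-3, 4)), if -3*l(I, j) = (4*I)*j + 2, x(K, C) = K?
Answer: 532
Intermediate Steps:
l(I, j) = -⅔ - 4*I*j/3 (l(I, j) = -((4*I)*j + 2)/3 = -(4*I*j + 2)/3 = -(2 + 4*I*j)/3 = -⅔ - 4*I*j/3)
((17 - 1*11)*(-7))*l(-3, x(-3, 4)) = ((17 - 1*11)*(-7))*(-⅔ - 4/3*(-3)*(-3)) = ((17 - 11)*(-7))*(-⅔ - 12) = (6*(-7))*(-38/3) = -42*(-38/3) = 532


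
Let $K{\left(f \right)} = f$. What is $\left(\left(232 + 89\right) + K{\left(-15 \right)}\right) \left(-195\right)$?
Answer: $-59670$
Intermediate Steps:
$\left(\left(232 + 89\right) + K{\left(-15 \right)}\right) \left(-195\right) = \left(\left(232 + 89\right) - 15\right) \left(-195\right) = \left(321 - 15\right) \left(-195\right) = 306 \left(-195\right) = -59670$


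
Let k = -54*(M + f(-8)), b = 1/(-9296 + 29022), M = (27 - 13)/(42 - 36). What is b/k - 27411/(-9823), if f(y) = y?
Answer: 165457081939/59293160388 ≈ 2.7905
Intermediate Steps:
M = 7/3 (M = 14/6 = 14*(⅙) = 7/3 ≈ 2.3333)
b = 1/19726 ≈ 5.0695e-5
k = 306 (k = -54*(7/3 - 8) = -54*(-17/3) = 306)
b/k - 27411/(-9823) = (1/19726)/306 - 27411/(-9823) = (1/19726)*(1/306) - 27411*(-1/9823) = 1/6036156 + 27411/9823 = 165457081939/59293160388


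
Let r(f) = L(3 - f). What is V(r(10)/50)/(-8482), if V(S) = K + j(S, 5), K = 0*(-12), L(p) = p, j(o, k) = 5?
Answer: -5/8482 ≈ -0.00058948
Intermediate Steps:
r(f) = 3 - f
K = 0
V(S) = 5 (V(S) = 0 + 5 = 5)
V(r(10)/50)/(-8482) = 5/(-8482) = 5*(-1/8482) = -5/8482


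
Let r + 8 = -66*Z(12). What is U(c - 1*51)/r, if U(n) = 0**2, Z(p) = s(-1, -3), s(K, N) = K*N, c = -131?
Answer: 0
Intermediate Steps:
Z(p) = 3 (Z(p) = -1*(-3) = 3)
U(n) = 0
r = -206 (r = -8 - 66*3 = -8 - 198 = -206)
U(c - 1*51)/r = 0/(-206) = 0*(-1/206) = 0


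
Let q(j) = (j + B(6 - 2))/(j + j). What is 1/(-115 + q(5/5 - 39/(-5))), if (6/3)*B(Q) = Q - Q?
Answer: -2/229 ≈ -0.0087336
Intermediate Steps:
B(Q) = 0 (B(Q) = (Q - Q)/2 = (1/2)*0 = 0)
q(j) = 1/2 (q(j) = (j + 0)/(j + j) = j/((2*j)) = j*(1/(2*j)) = 1/2)
1/(-115 + q(5/5 - 39/(-5))) = 1/(-115 + 1/2) = 1/(-229/2) = -2/229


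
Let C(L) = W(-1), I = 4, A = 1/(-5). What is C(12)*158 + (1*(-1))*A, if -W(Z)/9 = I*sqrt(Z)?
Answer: 1/5 - 5688*I ≈ 0.2 - 5688.0*I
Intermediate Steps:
A = -1/5 (A = 1*(-1/5) = -1/5 ≈ -0.20000)
W(Z) = -36*sqrt(Z)
C(L) = -36*I
C(12)*158 + (1*(-1))*A = -36*I*158 + (1*(-1))*(-1/5) = -5688*I - 1*(-1/5) = -5688*I + 1/5 = 1/5 - 5688*I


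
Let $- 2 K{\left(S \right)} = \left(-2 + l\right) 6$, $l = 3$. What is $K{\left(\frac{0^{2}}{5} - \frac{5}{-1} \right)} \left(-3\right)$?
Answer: $9$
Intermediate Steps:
$K{\left(S \right)} = -3$ ($K{\left(S \right)} = - \frac{\left(-2 + 3\right) 6}{2} = - \frac{1 \cdot 6}{2} = \left(- \frac{1}{2}\right) 6 = -3$)
$K{\left(\frac{0^{2}}{5} - \frac{5}{-1} \right)} \left(-3\right) = \left(-3\right) \left(-3\right) = 9$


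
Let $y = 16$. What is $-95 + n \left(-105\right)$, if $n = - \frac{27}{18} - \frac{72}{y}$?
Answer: $535$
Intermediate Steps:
$n = -6$ ($n = - \frac{27}{18} - \frac{72}{16} = \left(-27\right) \frac{1}{18} - \frac{9}{2} = - \frac{3}{2} - \frac{9}{2} = -6$)
$-95 + n \left(-105\right) = -95 - -630 = -95 + 630 = 535$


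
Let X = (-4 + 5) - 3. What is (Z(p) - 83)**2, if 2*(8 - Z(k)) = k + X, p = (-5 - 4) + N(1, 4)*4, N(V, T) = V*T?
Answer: 24025/4 ≈ 6006.3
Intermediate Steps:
X = -2 (X = 1 - 3 = -2)
N(V, T) = T*V
p = 7 (p = (-5 - 4) + (4*1)*4 = -9 + 4*4 = -9 + 16 = 7)
Z(k) = 9 - k/2 (Z(k) = 8 - (k - 2)/2 = 8 - (-2 + k)/2 = 8 + (1 - k/2) = 9 - k/2)
(Z(p) - 83)**2 = ((9 - 1/2*7) - 83)**2 = ((9 - 7/2) - 83)**2 = (11/2 - 83)**2 = (-155/2)**2 = 24025/4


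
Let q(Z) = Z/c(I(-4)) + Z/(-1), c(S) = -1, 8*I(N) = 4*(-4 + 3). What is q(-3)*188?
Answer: 1128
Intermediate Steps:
I(N) = -1/2 (I(N) = (4*(-4 + 3))/8 = (4*(-1))/8 = (1/8)*(-4) = -1/2)
q(Z) = -2*Z (q(Z) = Z/(-1) + Z/(-1) = Z*(-1) + Z*(-1) = -Z - Z = -2*Z)
q(-3)*188 = -2*(-3)*188 = 6*188 = 1128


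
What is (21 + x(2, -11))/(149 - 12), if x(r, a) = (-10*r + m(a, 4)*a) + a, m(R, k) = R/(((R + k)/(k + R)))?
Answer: 111/137 ≈ 0.81022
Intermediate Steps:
m(R, k) = R (m(R, k) = R/(((R + k)/(R + k))) = R/1 = R*1 = R)
x(r, a) = a + a**2 - 10*r (x(r, a) = (-10*r + a*a) + a = (-10*r + a**2) + a = (a**2 - 10*r) + a = a + a**2 - 10*r)
(21 + x(2, -11))/(149 - 12) = (21 + (-11 + (-11)**2 - 10*2))/(149 - 12) = (21 + (-11 + 121 - 20))/137 = (21 + 90)*(1/137) = 111*(1/137) = 111/137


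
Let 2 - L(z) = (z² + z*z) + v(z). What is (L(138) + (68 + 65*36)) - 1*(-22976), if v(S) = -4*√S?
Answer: -12702 + 4*√138 ≈ -12655.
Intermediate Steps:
L(z) = 2 - 2*z² + 4*√z (L(z) = 2 - ((z² + z*z) - 4*√z) = 2 - ((z² + z²) - 4*√z) = 2 - (2*z² - 4*√z) = 2 - (-4*√z + 2*z²) = 2 + (-2*z² + 4*√z) = 2 - 2*z² + 4*√z)
(L(138) + (68 + 65*36)) - 1*(-22976) = ((2 - 2*138² + 4*√138) + (68 + 65*36)) - 1*(-22976) = ((2 - 2*19044 + 4*√138) + (68 + 2340)) + 22976 = ((2 - 38088 + 4*√138) + 2408) + 22976 = ((-38086 + 4*√138) + 2408) + 22976 = (-35678 + 4*√138) + 22976 = -12702 + 4*√138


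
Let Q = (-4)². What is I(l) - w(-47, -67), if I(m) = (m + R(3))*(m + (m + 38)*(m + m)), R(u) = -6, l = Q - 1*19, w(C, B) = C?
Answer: 1964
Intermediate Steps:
Q = 16
l = -3 (l = 16 - 1*19 = 16 - 19 = -3)
I(m) = (-6 + m)*(m + 2*m*(38 + m)) (I(m) = (m - 6)*(m + (m + 38)*(m + m)) = (-6 + m)*(m + (38 + m)*(2*m)) = (-6 + m)*(m + 2*m*(38 + m)))
I(l) - w(-47, -67) = -3*(-462 + 2*(-3)² + 65*(-3)) - 1*(-47) = -3*(-462 + 2*9 - 195) + 47 = -3*(-462 + 18 - 195) + 47 = -3*(-639) + 47 = 1917 + 47 = 1964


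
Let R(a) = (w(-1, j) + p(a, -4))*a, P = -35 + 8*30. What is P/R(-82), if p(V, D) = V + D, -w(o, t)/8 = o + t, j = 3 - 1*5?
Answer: 5/124 ≈ 0.040323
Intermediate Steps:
j = -2 (j = 3 - 5 = -2)
w(o, t) = -8*o - 8*t (w(o, t) = -8*(o + t) = -8*o - 8*t)
P = 205 (P = -35 + 240 = 205)
p(V, D) = D + V
R(a) = a*(20 + a) (R(a) = ((-8*(-1) - 8*(-2)) + (-4 + a))*a = ((8 + 16) + (-4 + a))*a = (24 + (-4 + a))*a = (20 + a)*a = a*(20 + a))
P/R(-82) = 205/((-82*(20 - 82))) = 205/((-82*(-62))) = 205/5084 = 205*(1/5084) = 5/124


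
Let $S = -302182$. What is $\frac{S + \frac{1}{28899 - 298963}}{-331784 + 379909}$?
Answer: $- \frac{81608479649}{12996830000} \approx -6.2791$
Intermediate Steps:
$\frac{S + \frac{1}{28899 - 298963}}{-331784 + 379909} = \frac{-302182 + \frac{1}{28899 - 298963}}{-331784 + 379909} = \frac{-302182 + \frac{1}{-270064}}{48125} = \left(-302182 - \frac{1}{270064}\right) \frac{1}{48125} = \left(- \frac{81608479649}{270064}\right) \frac{1}{48125} = - \frac{81608479649}{12996830000}$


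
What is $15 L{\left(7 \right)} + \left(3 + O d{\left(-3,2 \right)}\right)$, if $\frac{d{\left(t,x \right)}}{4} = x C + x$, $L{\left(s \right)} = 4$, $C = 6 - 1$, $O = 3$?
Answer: $207$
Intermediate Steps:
$C = 5$ ($C = 6 - 1 = 5$)
$d{\left(t,x \right)} = 24 x$ ($d{\left(t,x \right)} = 4 \left(x 5 + x\right) = 4 \left(5 x + x\right) = 4 \cdot 6 x = 24 x$)
$15 L{\left(7 \right)} + \left(3 + O d{\left(-3,2 \right)}\right) = 15 \cdot 4 + \left(3 + 3 \cdot 24 \cdot 2\right) = 60 + \left(3 + 3 \cdot 48\right) = 60 + \left(3 + 144\right) = 60 + 147 = 207$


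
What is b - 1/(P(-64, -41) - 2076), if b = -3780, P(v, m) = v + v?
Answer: -8331119/2204 ≈ -3780.0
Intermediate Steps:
P(v, m) = 2*v
b - 1/(P(-64, -41) - 2076) = -3780 - 1/(2*(-64) - 2076) = -3780 - 1/(-128 - 2076) = -3780 - 1/(-2204) = -3780 - 1*(-1/2204) = -3780 + 1/2204 = -8331119/2204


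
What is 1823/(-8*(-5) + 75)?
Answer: 1823/115 ≈ 15.852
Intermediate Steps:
1823/(-8*(-5) + 75) = 1823/(40 + 75) = 1823/115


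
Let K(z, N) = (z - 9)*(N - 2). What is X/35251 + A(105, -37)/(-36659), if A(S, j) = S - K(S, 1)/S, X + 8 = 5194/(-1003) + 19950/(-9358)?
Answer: -705455473070464/212262892495294655 ≈ -0.0033235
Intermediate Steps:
X = -71851947/4693037 (X = -8 + (5194/(-1003) + 19950/(-9358)) = -8 + (5194*(-1/1003) + 19950*(-1/9358)) = -8 + (-5194/1003 - 9975/4679) = -8 - 34307651/4693037 = -71851947/4693037 ≈ -15.310)
K(z, N) = (-9 + z)*(-2 + N)
A(S, j) = S - (9 - S)/S (A(S, j) = S - (18 - 9*1 - 2*S + 1*S)/S = S - (18 - 9 - 2*S + S)/S = S - (9 - S)/S)
X/35251 + A(105, -37)/(-36659) = -71851947/4693037/35251 + (1 + 105 - 9/105)/(-36659) = -71851947/4693037*1/35251 + (1 + 105 - 9*1/105)*(-1/36659) = -71851947/165434247287 + (1 + 105 - 3/35)*(-1/36659) = -71851947/165434247287 + (3707/35)*(-1/36659) = -71851947/165434247287 - 3707/1283065 = -705455473070464/212262892495294655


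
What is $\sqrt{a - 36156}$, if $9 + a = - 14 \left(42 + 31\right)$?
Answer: $i \sqrt{37187} \approx 192.84 i$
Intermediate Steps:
$a = -1031$ ($a = -9 - 14 \left(42 + 31\right) = -9 - 1022 = -1031$)
$\sqrt{a - 36156} = \sqrt{-1031 - 36156} = \sqrt{-37187} = i \sqrt{37187}$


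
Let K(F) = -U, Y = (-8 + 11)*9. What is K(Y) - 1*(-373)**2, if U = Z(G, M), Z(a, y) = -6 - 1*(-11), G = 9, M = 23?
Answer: -139134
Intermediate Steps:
Y = 27 (Y = 3*9 = 27)
Z(a, y) = 5 (Z(a, y) = -6 + 11 = 5)
U = 5
K(F) = -5 (K(F) = -1*5 = -5)
K(Y) - 1*(-373)**2 = -5 - 1*(-373)**2 = -5 - 1*139129 = -5 - 139129 = -139134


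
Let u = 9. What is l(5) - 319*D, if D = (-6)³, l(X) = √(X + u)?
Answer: 68904 + √14 ≈ 68908.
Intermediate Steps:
l(X) = √(9 + X) (l(X) = √(X + 9) = √(9 + X))
D = -216
l(5) - 319*D = √(9 + 5) - 319*(-216) = √14 + 68904 = 68904 + √14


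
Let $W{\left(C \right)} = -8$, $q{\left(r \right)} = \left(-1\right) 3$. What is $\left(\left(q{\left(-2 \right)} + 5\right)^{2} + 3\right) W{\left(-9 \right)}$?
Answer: $-56$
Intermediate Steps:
$q{\left(r \right)} = -3$
$\left(\left(q{\left(-2 \right)} + 5\right)^{2} + 3\right) W{\left(-9 \right)} = \left(\left(-3 + 5\right)^{2} + 3\right) \left(-8\right) = \left(2^{2} + 3\right) \left(-8\right) = \left(4 + 3\right) \left(-8\right) = 7 \left(-8\right) = -56$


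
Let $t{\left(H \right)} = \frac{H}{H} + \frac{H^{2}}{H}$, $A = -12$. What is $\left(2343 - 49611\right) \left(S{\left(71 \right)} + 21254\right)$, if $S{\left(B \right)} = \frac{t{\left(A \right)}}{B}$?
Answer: $- \frac{71328499164}{71} \approx -1.0046 \cdot 10^{9}$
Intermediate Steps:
$t{\left(H \right)} = 1 + H$
$S{\left(B \right)} = - \frac{11}{B}$ ($S{\left(B \right)} = \frac{1 - 12}{B} = - \frac{11}{B}$)
$\left(2343 - 49611\right) \left(S{\left(71 \right)} + 21254\right) = \left(2343 - 49611\right) \left(- \frac{11}{71} + 21254\right) = - 47268 \left(\left(-11\right) \frac{1}{71} + 21254\right) = - 47268 \left(- \frac{11}{71} + 21254\right) = \left(-47268\right) \frac{1509023}{71} = - \frac{71328499164}{71}$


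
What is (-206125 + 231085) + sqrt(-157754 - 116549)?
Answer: 24960 + I*sqrt(274303) ≈ 24960.0 + 523.74*I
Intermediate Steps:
(-206125 + 231085) + sqrt(-157754 - 116549) = 24960 + sqrt(-274303) = 24960 + I*sqrt(274303)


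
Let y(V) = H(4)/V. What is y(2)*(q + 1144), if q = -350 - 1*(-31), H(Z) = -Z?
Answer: -1650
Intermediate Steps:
q = -319 (q = -350 + 31 = -319)
y(V) = -4/V (y(V) = (-1*4)/V = -4/V)
y(2)*(q + 1144) = (-4/2)*(-319 + 1144) = -4*½*825 = -2*825 = -1650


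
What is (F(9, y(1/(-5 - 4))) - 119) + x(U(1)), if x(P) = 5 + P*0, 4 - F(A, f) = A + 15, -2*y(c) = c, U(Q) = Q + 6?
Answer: -134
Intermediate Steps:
U(Q) = 6 + Q
y(c) = -c/2
F(A, f) = -11 - A (F(A, f) = 4 - (A + 15) = 4 - (15 + A) = 4 + (-15 - A) = -11 - A)
x(P) = 5 (x(P) = 5 + 0 = 5)
(F(9, y(1/(-5 - 4))) - 119) + x(U(1)) = ((-11 - 1*9) - 119) + 5 = ((-11 - 9) - 119) + 5 = (-20 - 119) + 5 = -139 + 5 = -134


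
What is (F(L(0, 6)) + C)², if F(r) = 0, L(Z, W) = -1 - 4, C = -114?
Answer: 12996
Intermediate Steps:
L(Z, W) = -5
(F(L(0, 6)) + C)² = (0 - 114)² = (-114)² = 12996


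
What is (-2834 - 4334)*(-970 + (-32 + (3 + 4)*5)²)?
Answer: 6888448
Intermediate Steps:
(-2834 - 4334)*(-970 + (-32 + (3 + 4)*5)²) = -7168*(-970 + (-32 + 7*5)²) = -7168*(-970 + (-32 + 35)²) = -7168*(-970 + 3²) = -7168*(-970 + 9) = -7168*(-961) = 6888448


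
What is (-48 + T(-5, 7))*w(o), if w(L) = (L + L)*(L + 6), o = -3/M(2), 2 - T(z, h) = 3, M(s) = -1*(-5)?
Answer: 7938/25 ≈ 317.52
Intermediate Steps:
M(s) = 5
T(z, h) = -1 (T(z, h) = 2 - 1*3 = 2 - 3 = -1)
o = -3/5 ≈ -0.60000
w(L) = 2*L*(6 + L) (w(L) = (2*L)*(6 + L) = 2*L*(6 + L))
(-48 + T(-5, 7))*w(o) = (-48 - 1)*(2*(-3/5)*(6 - 3/5)) = -98*(-3)*27/(5*5) = -49*(-162/25) = 7938/25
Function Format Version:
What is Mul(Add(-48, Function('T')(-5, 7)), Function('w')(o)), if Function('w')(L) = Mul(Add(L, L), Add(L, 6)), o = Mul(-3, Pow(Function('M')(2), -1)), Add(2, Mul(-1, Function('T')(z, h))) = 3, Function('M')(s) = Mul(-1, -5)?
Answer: Rational(7938, 25) ≈ 317.52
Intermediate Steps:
Function('M')(s) = 5
Function('T')(z, h) = -1 (Function('T')(z, h) = Add(2, Mul(-1, 3)) = Add(2, -3) = -1)
o = Rational(-3, 5) (o = Mul(-3, Pow(5, -1)) = Mul(-3, Rational(1, 5)) = Rational(-3, 5) ≈ -0.60000)
Function('w')(L) = Mul(2, L, Add(6, L)) (Function('w')(L) = Mul(Mul(2, L), Add(6, L)) = Mul(2, L, Add(6, L)))
Mul(Add(-48, Function('T')(-5, 7)), Function('w')(o)) = Mul(Add(-48, -1), Mul(2, Rational(-3, 5), Add(6, Rational(-3, 5)))) = Mul(-49, Mul(2, Rational(-3, 5), Rational(27, 5))) = Mul(-49, Rational(-162, 25)) = Rational(7938, 25)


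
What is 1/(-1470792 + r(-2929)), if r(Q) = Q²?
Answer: 1/7108249 ≈ 1.4068e-7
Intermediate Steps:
1/(-1470792 + r(-2929)) = 1/(-1470792 + (-2929)²) = 1/(-1470792 + 8579041) = 1/7108249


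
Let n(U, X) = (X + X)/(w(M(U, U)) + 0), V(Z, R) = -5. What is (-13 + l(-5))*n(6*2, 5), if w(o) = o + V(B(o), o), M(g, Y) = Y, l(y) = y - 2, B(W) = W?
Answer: -200/7 ≈ -28.571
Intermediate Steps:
l(y) = -2 + y
w(o) = -5 + o (w(o) = o - 5 = -5 + o)
n(U, X) = 2*X/(-5 + U) (n(U, X) = (X + X)/((-5 + U) + 0) = (2*X)/(-5 + U) = 2*X/(-5 + U))
(-13 + l(-5))*n(6*2, 5) = (-13 + (-2 - 5))*(2*5/(-5 + 6*2)) = (-13 - 7)*(2*5/(-5 + 12)) = -40*5/7 = -20*10/7 = -200/7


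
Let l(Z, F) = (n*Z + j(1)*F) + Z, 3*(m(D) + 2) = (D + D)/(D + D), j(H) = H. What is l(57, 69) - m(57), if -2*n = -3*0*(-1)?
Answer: 383/3 ≈ 127.67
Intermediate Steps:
n = 0 (n = -(-3*0)*(-1)/2 = -0*(-1) = -1/2*0 = 0)
m(D) = -5/3 (m(D) = -2 + ((D + D)/(D + D))/3 = -2 + ((2*D)/((2*D)))/3 = -2 + ((2*D)*(1/(2*D)))/3 = -2 + (1/3)*1 = -2 + 1/3 = -5/3)
l(Z, F) = F + Z (l(Z, F) = (0*Z + 1*F) + Z = (0 + F) + Z = F + Z)
l(57, 69) - m(57) = (69 + 57) - 1*(-5/3) = 126 + 5/3 = 383/3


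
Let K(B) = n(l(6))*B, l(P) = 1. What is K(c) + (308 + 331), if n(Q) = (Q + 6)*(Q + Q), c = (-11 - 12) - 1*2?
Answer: 289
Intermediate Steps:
c = -25 (c = -23 - 2 = -25)
n(Q) = 2*Q*(6 + Q) (n(Q) = (6 + Q)*(2*Q) = 2*Q*(6 + Q))
K(B) = 14*B (K(B) = (2*1*(6 + 1))*B = (2*1*7)*B = 14*B)
K(c) + (308 + 331) = 14*(-25) + (308 + 331) = -350 + 639 = 289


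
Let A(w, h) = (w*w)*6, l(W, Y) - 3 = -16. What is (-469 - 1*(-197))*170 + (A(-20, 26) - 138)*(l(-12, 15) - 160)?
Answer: -437566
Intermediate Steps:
l(W, Y) = -13 (l(W, Y) = 3 - 16 = -13)
A(w, h) = 6*w² (A(w, h) = w²*6 = 6*w²)
(-469 - 1*(-197))*170 + (A(-20, 26) - 138)*(l(-12, 15) - 160) = (-469 - 1*(-197))*170 + (6*(-20)² - 138)*(-13 - 160) = (-469 + 197)*170 + (6*400 - 138)*(-173) = -272*170 + (2400 - 138)*(-173) = -46240 + 2262*(-173) = -46240 - 391326 = -437566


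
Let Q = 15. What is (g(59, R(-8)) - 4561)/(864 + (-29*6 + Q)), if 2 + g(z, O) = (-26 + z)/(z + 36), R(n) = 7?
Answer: -144484/22325 ≈ -6.4718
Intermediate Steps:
g(z, O) = -2 + (-26 + z)/(36 + z) (g(z, O) = -2 + (-26 + z)/(z + 36) = -2 + (-26 + z)/(36 + z))
(g(59, R(-8)) - 4561)/(864 + (-29*6 + Q)) = ((-98 - 1*59)/(36 + 59) - 4561)/(864 + (-29*6 + 15)) = ((-98 - 59)/95 - 4561)/(864 + (-174 + 15)) = ((1/95)*(-157) - 4561)/(864 - 159) = (-157/95 - 4561)/705 = -433452/95*1/705 = -144484/22325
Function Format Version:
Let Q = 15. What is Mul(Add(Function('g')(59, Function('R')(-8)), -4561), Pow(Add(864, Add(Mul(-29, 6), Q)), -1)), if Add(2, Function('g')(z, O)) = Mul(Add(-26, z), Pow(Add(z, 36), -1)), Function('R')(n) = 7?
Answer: Rational(-144484, 22325) ≈ -6.4718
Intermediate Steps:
Function('g')(z, O) = Add(-2, Mul(Pow(Add(36, z), -1), Add(-26, z))) (Function('g')(z, O) = Add(-2, Mul(Add(-26, z), Pow(Add(z, 36), -1))) = Add(-2, Mul(Add(-26, z), Pow(Add(36, z), -1))) = Add(-2, Mul(Pow(Add(36, z), -1), Add(-26, z))))
Mul(Add(Function('g')(59, Function('R')(-8)), -4561), Pow(Add(864, Add(Mul(-29, 6), Q)), -1)) = Mul(Add(Mul(Pow(Add(36, 59), -1), Add(-98, Mul(-1, 59))), -4561), Pow(Add(864, Add(Mul(-29, 6), 15)), -1)) = Mul(Add(Mul(Pow(95, -1), Add(-98, -59)), -4561), Pow(Add(864, Add(-174, 15)), -1)) = Mul(Add(Mul(Rational(1, 95), -157), -4561), Pow(Add(864, -159), -1)) = Mul(Add(Rational(-157, 95), -4561), Pow(705, -1)) = Mul(Rational(-433452, 95), Rational(1, 705)) = Rational(-144484, 22325)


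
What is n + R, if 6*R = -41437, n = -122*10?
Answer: -48757/6 ≈ -8126.2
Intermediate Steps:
n = -1220
R = -41437/6 (R = (⅙)*(-41437) = -41437/6 ≈ -6906.2)
n + R = -1220 - 41437/6 = -48757/6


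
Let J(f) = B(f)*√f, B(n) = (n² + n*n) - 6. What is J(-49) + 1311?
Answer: 1311 + 33572*I ≈ 1311.0 + 33572.0*I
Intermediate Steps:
B(n) = -6 + 2*n² (B(n) = (n² + n²) - 6 = 2*n² - 6 = -6 + 2*n²)
J(f) = √f*(-6 + 2*f²) (J(f) = (-6 + 2*f²)*√f = √f*(-6 + 2*f²))
J(-49) + 1311 = 2*√(-49)*(-3 + (-49)²) + 1311 = 2*(7*I)*(-3 + 2401) + 1311 = 2*(7*I)*2398 + 1311 = 33572*I + 1311 = 1311 + 33572*I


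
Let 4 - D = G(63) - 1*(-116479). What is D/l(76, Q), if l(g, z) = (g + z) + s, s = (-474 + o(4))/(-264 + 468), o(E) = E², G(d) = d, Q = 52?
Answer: -11886876/12827 ≈ -926.71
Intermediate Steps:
s = -229/102 (s = (-474 + 4²)/(-264 + 468) = (-474 + 16)/204 = -458*1/204 = -229/102 ≈ -2.2451)
l(g, z) = -229/102 + g + z (l(g, z) = (g + z) - 229/102 = -229/102 + g + z)
D = -116538 (D = 4 - (63 - 1*(-116479)) = 4 - (63 + 116479) = 4 - 1*116542 = 4 - 116542 = -116538)
D/l(76, Q) = -116538/(-229/102 + 76 + 52) = -116538/12827/102 = -116538*102/12827 = -11886876/12827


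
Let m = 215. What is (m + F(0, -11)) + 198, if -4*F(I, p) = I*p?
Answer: 413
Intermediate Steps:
F(I, p) = -I*p/4
(m + F(0, -11)) + 198 = (215 - ¼*0*(-11)) + 198 = (215 + 0) + 198 = 215 + 198 = 413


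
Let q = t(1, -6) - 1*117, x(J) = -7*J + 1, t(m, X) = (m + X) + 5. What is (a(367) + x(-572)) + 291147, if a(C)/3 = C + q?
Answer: 295902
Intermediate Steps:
t(m, X) = 5 + X + m (t(m, X) = (X + m) + 5 = 5 + X + m)
x(J) = 1 - 7*J
q = -117 (q = (5 - 6 + 1) - 1*117 = 0 - 117 = -117)
a(C) = -351 + 3*C (a(C) = 3*(C - 117) = 3*(-117 + C) = -351 + 3*C)
(a(367) + x(-572)) + 291147 = ((-351 + 3*367) + (1 - 7*(-572))) + 291147 = ((-351 + 1101) + (1 + 4004)) + 291147 = (750 + 4005) + 291147 = 4755 + 291147 = 295902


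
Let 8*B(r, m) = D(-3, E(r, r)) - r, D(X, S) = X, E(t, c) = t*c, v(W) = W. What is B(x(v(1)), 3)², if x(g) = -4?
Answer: 1/64 ≈ 0.015625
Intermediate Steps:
E(t, c) = c*t
B(r, m) = -3/8 - r/8 (B(r, m) = (-3 - r)/8 = -3/8 - r/8)
B(x(v(1)), 3)² = (-3/8 - ⅛*(-4))² = (-3/8 + ½)² = (⅛)² = 1/64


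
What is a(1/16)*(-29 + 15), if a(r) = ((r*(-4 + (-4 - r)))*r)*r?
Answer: 903/32768 ≈ 0.027557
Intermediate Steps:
a(r) = r³*(-8 - r) (a(r) = ((r*(-8 - r))*r)*r = (r²*(-8 - r))*r = r³*(-8 - r))
a(1/16)*(-29 + 15) = ((1/16)³*(-8 - 1/16))*(-29 + 15) = ((1/16)³*(-8 - 1*1/16))*(-14) = ((-8 - 1/16)/4096)*(-14) = ((1/4096)*(-129/16))*(-14) = -129/65536*(-14) = 903/32768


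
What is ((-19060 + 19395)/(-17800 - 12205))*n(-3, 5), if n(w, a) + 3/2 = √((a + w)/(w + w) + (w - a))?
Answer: 201/12002 - 335*I*√3/18003 ≈ 0.016747 - 0.03223*I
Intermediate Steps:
n(w, a) = -3/2 + √(w - a + (a + w)/(2*w)) (n(w, a) = -3/2 + √((a + w)/(w + w) + (w - a)) = -3/2 + √((a + w)/((2*w)) + (w - a)) = -3/2 + √((a + w)*(1/(2*w)) + (w - a)) = -3/2 + √((a + w)/(2*w) + (w - a)) = -3/2 + √(w - a + (a + w)/(2*w)))
((-19060 + 19395)/(-17800 - 12205))*n(-3, 5) = ((-19060 + 19395)/(-17800 - 12205))*(-3/2 + √2*√((5 - 3*(1 - 2*5 + 2*(-3)))/(-3))/2) = (335/(-30005))*(-3/2 + √2*√(-(5 - 3*(1 - 10 - 6))/3)/2) = (335*(-1/30005))*(-3/2 + √2*√(-(5 - 3*(-15))/3)/2) = -67*(-3/2 + √2*√(-(5 + 45)/3)/2)/6001 = -67*(-3/2 + √2*√(-⅓*50)/2)/6001 = -67*(-3/2 + √2*√(-50/3)/2)/6001 = -67*(-3/2 + √2*(5*I*√6/3)/2)/6001 = -67*(-3/2 + 5*I*√3/3)/6001 = 201/12002 - 335*I*√3/18003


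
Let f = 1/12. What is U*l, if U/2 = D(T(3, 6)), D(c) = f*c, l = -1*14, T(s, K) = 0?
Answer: 0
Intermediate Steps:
l = -14
f = 1/12 ≈ 0.083333
D(c) = c/12
U = 0 (U = 2*((1/12)*0) = 2*0 = 0)
U*l = 0*(-14) = 0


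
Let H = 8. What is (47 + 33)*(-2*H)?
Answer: -1280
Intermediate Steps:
(47 + 33)*(-2*H) = (47 + 33)*(-2*8) = 80*(-16) = -1280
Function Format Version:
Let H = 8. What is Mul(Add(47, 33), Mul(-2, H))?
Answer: -1280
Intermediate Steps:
Mul(Add(47, 33), Mul(-2, H)) = Mul(Add(47, 33), Mul(-2, 8)) = Mul(80, -16) = -1280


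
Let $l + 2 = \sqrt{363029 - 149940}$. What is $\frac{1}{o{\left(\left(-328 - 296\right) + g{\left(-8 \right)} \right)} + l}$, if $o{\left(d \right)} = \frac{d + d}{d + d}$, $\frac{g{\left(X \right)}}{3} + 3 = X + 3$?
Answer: $\frac{1}{213088} + \frac{\sqrt{213089}}{213088} \approx 0.002171$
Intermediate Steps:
$g{\left(X \right)} = 3 X$ ($g{\left(X \right)} = -9 + 3 \left(X + 3\right) = -9 + 3 \left(3 + X\right) = -9 + \left(9 + 3 X\right) = 3 X$)
$l = -2 + \sqrt{213089}$ ($l = -2 + \sqrt{363029 - 149940} = -2 + \sqrt{213089} \approx 459.62$)
$o{\left(d \right)} = 1$ ($o{\left(d \right)} = \frac{2 d}{2 d} = 2 d \frac{1}{2 d} = 1$)
$\frac{1}{o{\left(\left(-328 - 296\right) + g{\left(-8 \right)} \right)} + l} = \frac{1}{1 - \left(2 - \sqrt{213089}\right)} = \frac{1}{-1 + \sqrt{213089}}$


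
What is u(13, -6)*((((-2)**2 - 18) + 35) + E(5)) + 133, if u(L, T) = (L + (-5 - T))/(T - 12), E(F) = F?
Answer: 1015/9 ≈ 112.78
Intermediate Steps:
u(L, T) = (-5 + L - T)/(-12 + T)
u(13, -6)*((((-2)**2 - 18) + 35) + E(5)) + 133 = ((-5 + 13 - 1*(-6))/(-12 - 6))*((((-2)**2 - 18) + 35) + 5) + 133 = ((-5 + 13 + 6)/(-18))*(((4 - 18) + 35) + 5) + 133 = (-1/18*14)*((-14 + 35) + 5) + 133 = -7*(21 + 5)/9 + 133 = -7/9*26 + 133 = -182/9 + 133 = 1015/9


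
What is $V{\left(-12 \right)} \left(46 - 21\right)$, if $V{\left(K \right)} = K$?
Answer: $-300$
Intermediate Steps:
$V{\left(-12 \right)} \left(46 - 21\right) = - 12 \left(46 - 21\right) = \left(-12\right) 25 = -300$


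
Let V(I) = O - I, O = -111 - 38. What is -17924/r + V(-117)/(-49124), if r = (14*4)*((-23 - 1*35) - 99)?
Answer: 55048745/26993638 ≈ 2.0393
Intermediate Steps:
O = -149
r = -8792 (r = 56*((-23 - 35) - 99) = 56*(-58 - 99) = 56*(-157) = -8792)
V(I) = -149 - I
-17924/r + V(-117)/(-49124) = -17924/(-8792) + (-149 - 1*(-117))/(-49124) = -17924*(-1/8792) + (-149 + 117)*(-1/49124) = 4481/2198 - 32*(-1/49124) = 4481/2198 + 8/12281 = 55048745/26993638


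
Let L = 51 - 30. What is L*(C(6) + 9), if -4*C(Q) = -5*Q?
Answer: 693/2 ≈ 346.50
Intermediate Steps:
C(Q) = 5*Q/4 (C(Q) = -(-5)*Q/4 = 5*Q/4)
L = 21
L*(C(6) + 9) = 21*((5/4)*6 + 9) = 21*(15/2 + 9) = 21*(33/2) = 693/2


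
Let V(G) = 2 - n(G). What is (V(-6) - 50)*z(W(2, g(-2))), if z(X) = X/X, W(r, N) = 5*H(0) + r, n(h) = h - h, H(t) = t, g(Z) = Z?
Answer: -48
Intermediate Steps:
n(h) = 0
W(r, N) = r (W(r, N) = 5*0 + r = 0 + r = r)
z(X) = 1
V(G) = 2 (V(G) = 2 - 1*0 = 2 + 0 = 2)
(V(-6) - 50)*z(W(2, g(-2))) = (2 - 50)*1 = -48*1 = -48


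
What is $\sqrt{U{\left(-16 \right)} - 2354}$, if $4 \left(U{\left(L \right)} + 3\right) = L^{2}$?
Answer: $i \sqrt{2293} \approx 47.885 i$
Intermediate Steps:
$U{\left(L \right)} = -3 + \frac{L^{2}}{4}$
$\sqrt{U{\left(-16 \right)} - 2354} = \sqrt{\left(-3 + \frac{\left(-16\right)^{2}}{4}\right) - 2354} = \sqrt{\left(-3 + \frac{1}{4} \cdot 256\right) - 2354} = \sqrt{\left(-3 + 64\right) - 2354} = \sqrt{61 - 2354} = \sqrt{-2293} = i \sqrt{2293}$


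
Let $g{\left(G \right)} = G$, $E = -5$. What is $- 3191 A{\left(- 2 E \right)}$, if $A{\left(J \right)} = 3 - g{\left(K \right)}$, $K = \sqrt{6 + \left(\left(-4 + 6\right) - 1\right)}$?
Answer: $-9573 + 3191 \sqrt{7} \approx -1130.4$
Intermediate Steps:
$K = \sqrt{7}$ ($K = \sqrt{6 + \left(2 - 1\right)} = \sqrt{6 + 1} = \sqrt{7} \approx 2.6458$)
$A{\left(J \right)} = 3 - \sqrt{7}$
$- 3191 A{\left(- 2 E \right)} = - 3191 \left(3 - \sqrt{7}\right) = -9573 + 3191 \sqrt{7}$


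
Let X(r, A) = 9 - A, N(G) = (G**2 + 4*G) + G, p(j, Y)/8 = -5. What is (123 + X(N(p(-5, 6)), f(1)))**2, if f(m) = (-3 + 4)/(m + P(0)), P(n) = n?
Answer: 17161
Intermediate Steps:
p(j, Y) = -40 (p(j, Y) = 8*(-5) = -40)
N(G) = G**2 + 5*G
f(m) = 1/m (f(m) = (-3 + 4)/(m + 0) = 1/m)
(123 + X(N(p(-5, 6)), f(1)))**2 = (123 + (9 - 1/1))**2 = (123 + (9 - 1*1))**2 = (123 + (9 - 1))**2 = (123 + 8)**2 = 131**2 = 17161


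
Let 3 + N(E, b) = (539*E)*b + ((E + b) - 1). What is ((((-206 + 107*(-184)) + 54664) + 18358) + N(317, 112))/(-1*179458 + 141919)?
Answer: -19190209/37539 ≈ -511.21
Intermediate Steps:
N(E, b) = -4 + E + b + 539*E*b (N(E, b) = -3 + ((539*E)*b + ((E + b) - 1)) = -3 + (539*E*b + (-1 + E + b)) = -3 + (-1 + E + b + 539*E*b) = -4 + E + b + 539*E*b)
((((-206 + 107*(-184)) + 54664) + 18358) + N(317, 112))/(-1*179458 + 141919) = ((((-206 + 107*(-184)) + 54664) + 18358) + (-4 + 317 + 112 + 539*317*112))/(-1*179458 + 141919) = ((((-206 - 19688) + 54664) + 18358) + (-4 + 317 + 112 + 19136656))/(-179458 + 141919) = (((-19894 + 54664) + 18358) + 19137081)/(-37539) = ((34770 + 18358) + 19137081)*(-1/37539) = (53128 + 19137081)*(-1/37539) = 19190209*(-1/37539) = -19190209/37539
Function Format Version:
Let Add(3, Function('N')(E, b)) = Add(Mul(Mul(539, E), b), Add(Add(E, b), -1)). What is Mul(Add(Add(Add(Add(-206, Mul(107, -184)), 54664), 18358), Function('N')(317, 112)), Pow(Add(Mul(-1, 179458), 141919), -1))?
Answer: Rational(-19190209, 37539) ≈ -511.21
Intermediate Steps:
Function('N')(E, b) = Add(-4, E, b, Mul(539, E, b)) (Function('N')(E, b) = Add(-3, Add(Mul(Mul(539, E), b), Add(Add(E, b), -1))) = Add(-3, Add(Mul(539, E, b), Add(-1, E, b))) = Add(-3, Add(-1, E, b, Mul(539, E, b))) = Add(-4, E, b, Mul(539, E, b)))
Mul(Add(Add(Add(Add(-206, Mul(107, -184)), 54664), 18358), Function('N')(317, 112)), Pow(Add(Mul(-1, 179458), 141919), -1)) = Mul(Add(Add(Add(Add(-206, Mul(107, -184)), 54664), 18358), Add(-4, 317, 112, Mul(539, 317, 112))), Pow(Add(Mul(-1, 179458), 141919), -1)) = Mul(Add(Add(Add(Add(-206, -19688), 54664), 18358), Add(-4, 317, 112, 19136656)), Pow(Add(-179458, 141919), -1)) = Mul(Add(Add(Add(-19894, 54664), 18358), 19137081), Pow(-37539, -1)) = Mul(Add(Add(34770, 18358), 19137081), Rational(-1, 37539)) = Mul(Add(53128, 19137081), Rational(-1, 37539)) = Mul(19190209, Rational(-1, 37539)) = Rational(-19190209, 37539)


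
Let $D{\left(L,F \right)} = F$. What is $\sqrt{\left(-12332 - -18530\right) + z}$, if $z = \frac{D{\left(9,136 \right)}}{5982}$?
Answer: $\frac{13 \sqrt{328094754}}{2991} \approx 78.728$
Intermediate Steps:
$z = \frac{68}{2991}$ ($z = \frac{136}{5982} = 136 \cdot \frac{1}{5982} = \frac{68}{2991} \approx 0.022735$)
$\sqrt{\left(-12332 - -18530\right) + z} = \sqrt{\left(-12332 - -18530\right) + \frac{68}{2991}} = \sqrt{\left(-12332 + 18530\right) + \frac{68}{2991}} = \sqrt{6198 + \frac{68}{2991}} = \sqrt{\frac{18538286}{2991}} = \frac{13 \sqrt{328094754}}{2991}$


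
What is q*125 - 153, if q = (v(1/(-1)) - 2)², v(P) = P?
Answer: 972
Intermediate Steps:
q = 9 (q = (1/(-1) - 2)² = (1*(-1) - 2)² = (-1 - 2)² = (-3)² = 9)
q*125 - 153 = 9*125 - 153 = 1125 - 153 = 972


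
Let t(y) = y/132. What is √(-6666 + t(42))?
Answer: I*√3226190/22 ≈ 81.644*I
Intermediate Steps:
t(y) = y/132 (t(y) = y*(1/132) = y/132)
√(-6666 + t(42)) = √(-6666 + (1/132)*42) = √(-6666 + 7/22) = √(-146645/22) = I*√3226190/22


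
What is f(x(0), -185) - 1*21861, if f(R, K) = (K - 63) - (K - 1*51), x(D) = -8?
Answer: -21873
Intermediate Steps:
f(R, K) = -12 (f(R, K) = (-63 + K) - (K - 51) = (-63 + K) - (-51 + K) = (-63 + K) + (51 - K) = -12)
f(x(0), -185) - 1*21861 = -12 - 1*21861 = -12 - 21861 = -21873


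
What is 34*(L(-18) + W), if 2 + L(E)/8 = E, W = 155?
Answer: -170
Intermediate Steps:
L(E) = -16 + 8*E
34*(L(-18) + W) = 34*((-16 + 8*(-18)) + 155) = 34*((-16 - 144) + 155) = 34*(-160 + 155) = 34*(-5) = -170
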